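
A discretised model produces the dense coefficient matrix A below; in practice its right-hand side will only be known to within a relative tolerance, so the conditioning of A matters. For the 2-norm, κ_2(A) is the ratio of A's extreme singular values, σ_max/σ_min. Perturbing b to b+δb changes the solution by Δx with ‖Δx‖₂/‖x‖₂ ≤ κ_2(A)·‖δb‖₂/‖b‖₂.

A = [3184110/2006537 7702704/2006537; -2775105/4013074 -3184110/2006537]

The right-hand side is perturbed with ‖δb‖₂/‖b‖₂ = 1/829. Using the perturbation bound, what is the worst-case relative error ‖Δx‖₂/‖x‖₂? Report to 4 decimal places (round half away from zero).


M = AᵀA = [285535110825/95294455204 171268500735/23823613801; 171268500735/23823613801 411066304164/23823613801]. tr(M)=11418936849/563872516, det(M)=2624400/140968129
eigenvalues of AᵀA: λ = (tr ± √(tr²−4·det))/2 = 81/4, 129600/140968129
κ = σ_max/σ_min = (9/2)/(360/11873) = 148.4125
bound on ‖Δx‖/‖x‖: κ·ε = 148.4125·1/829 = 0.1790

0.1790


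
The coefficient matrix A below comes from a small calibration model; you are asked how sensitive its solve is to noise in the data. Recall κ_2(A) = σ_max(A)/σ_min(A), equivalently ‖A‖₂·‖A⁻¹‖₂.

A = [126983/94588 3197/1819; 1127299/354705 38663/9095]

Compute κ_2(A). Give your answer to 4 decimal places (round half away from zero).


AᵀA = [141780485689/11911539600 15752799521/992628300; 15752799521/992628300 1750347794/82719025]; tr = 15753222721/476461584, det = 6996025/476461584
solving λ² − 15753222721/476461584·λ + 6996025/476461584 = 0 gives λ = 529/16, 13225/29778849
κ = σ_max/σ_min = (23/4)/(115/5457) = 272.8500

272.8500


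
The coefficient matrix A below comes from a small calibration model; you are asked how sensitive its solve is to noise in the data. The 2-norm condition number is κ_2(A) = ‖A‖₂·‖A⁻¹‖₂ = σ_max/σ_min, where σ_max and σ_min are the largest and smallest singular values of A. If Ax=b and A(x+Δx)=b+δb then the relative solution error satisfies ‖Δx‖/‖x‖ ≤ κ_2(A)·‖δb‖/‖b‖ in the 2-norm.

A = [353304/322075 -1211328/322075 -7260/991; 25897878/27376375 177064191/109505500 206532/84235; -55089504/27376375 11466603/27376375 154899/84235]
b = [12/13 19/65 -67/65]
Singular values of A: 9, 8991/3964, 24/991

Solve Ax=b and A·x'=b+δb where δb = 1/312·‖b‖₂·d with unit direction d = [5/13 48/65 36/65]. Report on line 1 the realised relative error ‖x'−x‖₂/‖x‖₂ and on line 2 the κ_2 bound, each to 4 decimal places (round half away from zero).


0.4116
1.1911

from the listed singular values, σ₁ = 9, σ_n = 24/991
condition number: 9 ÷ (24/991) = 371.6250
worst-case relative error ≤ 371.6250 × 1/312 = 1.1911
solve Ax = b  →  x = [0.4379 0.0733 -0.0980]
‖b‖₂ = 1.4142 and ‖x‖₂ = 0.4547
δb = ε·‖b‖·d = [0.0017 0.0033 0.0025]; solving A·Δx = δb gives ‖Δx‖ = 0.1872
relative error = 0.4116
so the bound overstates the realised error by a factor of ≈ 2.8935 (computed from the unrounded values)


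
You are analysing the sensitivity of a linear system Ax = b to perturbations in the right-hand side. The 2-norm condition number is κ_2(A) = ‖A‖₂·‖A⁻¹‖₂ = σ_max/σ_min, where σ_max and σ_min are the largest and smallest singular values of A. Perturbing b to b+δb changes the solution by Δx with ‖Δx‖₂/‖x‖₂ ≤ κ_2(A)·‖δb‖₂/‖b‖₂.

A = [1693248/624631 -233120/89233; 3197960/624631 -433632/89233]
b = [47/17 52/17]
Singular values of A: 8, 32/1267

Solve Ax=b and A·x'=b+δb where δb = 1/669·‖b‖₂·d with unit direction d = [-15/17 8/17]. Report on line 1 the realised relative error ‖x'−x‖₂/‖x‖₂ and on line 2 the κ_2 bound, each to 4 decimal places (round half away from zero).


from the listed singular values, σ₁ = 8, σ_n = 32/1267
κ = σ_max/σ_min = 8/(32/1267) = 316.7500
perturbation bound = 316.7500·1/669 = 0.4735
solve Ax = b  →  x = [-26.9440 -29.0162]
‖b‖₂ = 4.1231 and ‖x‖₂ = 39.5969
with δb = [-0.0054 0.0029], A·Δx = δb → ‖Δx‖ = 0.2440
relative error = 0.0062
realised/bound (from unrounded values) ≈ 0.0130

0.0062
0.4735


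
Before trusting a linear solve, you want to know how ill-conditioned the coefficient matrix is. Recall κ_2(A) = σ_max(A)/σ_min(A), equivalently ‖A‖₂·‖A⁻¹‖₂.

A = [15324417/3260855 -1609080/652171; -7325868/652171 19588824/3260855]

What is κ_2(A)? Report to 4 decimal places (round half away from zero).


M = AᵀA = [9328676362281/62918197225 -995049418968/12583639445; -995049418968/12583639445 2653553176704/62918197225]. tr(M)=8292200373/43542005, det(M)=1450695744/5442750625
char-poly roots: 4761/25 and 304704/217710025
κ_2(A) = √(λ_max/λ_min) = √((4761/25) / (304704/217710025)) = 368.8750

368.8750


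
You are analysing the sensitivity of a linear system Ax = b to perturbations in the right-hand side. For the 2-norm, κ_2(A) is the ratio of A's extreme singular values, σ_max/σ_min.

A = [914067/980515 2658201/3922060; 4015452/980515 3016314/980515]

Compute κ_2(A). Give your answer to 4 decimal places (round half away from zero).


M = AᵀA = [10088859753/571927225 30266050059/2287708900; 30266050059/2287708900 90800972577/9150835600]. tr(M)=10088909145/366033424, det(M)=194481/22877089
solving λ² − 10088909145/366033424·λ + 194481/22877089 = 0 gives λ = 441/16, 7056/22877089
κ_2(A) = √(λ_max/λ_min) = √((441/16) / (7056/22877089)) = 298.9375

298.9375


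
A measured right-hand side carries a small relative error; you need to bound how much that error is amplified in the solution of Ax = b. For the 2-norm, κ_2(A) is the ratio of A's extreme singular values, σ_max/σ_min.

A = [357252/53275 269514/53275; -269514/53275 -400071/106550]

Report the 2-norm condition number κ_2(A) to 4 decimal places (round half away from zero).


AᵀA = [8010671508/113529025 6007871331/113529025; 6007871331/113529025 18024319593/454116100]; tr = 2002680225/18164644, det = 777924/4541161
eigenvalues of AᵀA: λ = (tr ± √(tr²−4·det))/2 = 441/4, 7056/4541161
κ = σ_max/σ_min = (21/2)/(84/2131) = 266.3750

266.3750


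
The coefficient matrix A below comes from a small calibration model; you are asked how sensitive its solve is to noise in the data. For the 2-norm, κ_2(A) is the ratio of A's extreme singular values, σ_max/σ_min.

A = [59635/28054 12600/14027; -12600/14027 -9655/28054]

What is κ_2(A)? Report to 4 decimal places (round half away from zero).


AᵀA = [24801025/4656964 2583000/1164241; 2583000/1164241 4309225/4656964]; tr = 86125/13778, det = 625/110224
eigenvalues of AᵀA: λ = (tr ± √(tr²−4·det))/2 = 25/4, 25/27556
κ_2(A) = √(λ_max/λ_min) = √((25/4) / (25/27556)) = 83.0000

83.0000


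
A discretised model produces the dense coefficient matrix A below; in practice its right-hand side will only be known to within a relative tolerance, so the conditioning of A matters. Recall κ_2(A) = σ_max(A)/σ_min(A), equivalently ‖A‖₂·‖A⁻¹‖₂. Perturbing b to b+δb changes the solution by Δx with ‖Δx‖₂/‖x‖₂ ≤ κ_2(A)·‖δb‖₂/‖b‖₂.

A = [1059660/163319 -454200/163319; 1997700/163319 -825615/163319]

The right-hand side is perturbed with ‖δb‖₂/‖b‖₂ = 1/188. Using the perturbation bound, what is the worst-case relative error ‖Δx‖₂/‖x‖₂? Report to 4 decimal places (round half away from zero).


0.9827

M = AᵀA = [17694410400/92294449 -7372417500/92294449; -7372417500/92294449 3072449025/92294449]. tr(M)=122880825/546121, det(M)=810000/546121
λ_max, λ_min = (122880825/546121 ± √15097927720640625/298248146641)/2 = 225, 3600/546121
κ = σ_max/σ_min = 15/(60/739) = 184.7500
bound on ‖Δx‖/‖x‖: κ·ε = 184.7500·1/188 = 0.9827


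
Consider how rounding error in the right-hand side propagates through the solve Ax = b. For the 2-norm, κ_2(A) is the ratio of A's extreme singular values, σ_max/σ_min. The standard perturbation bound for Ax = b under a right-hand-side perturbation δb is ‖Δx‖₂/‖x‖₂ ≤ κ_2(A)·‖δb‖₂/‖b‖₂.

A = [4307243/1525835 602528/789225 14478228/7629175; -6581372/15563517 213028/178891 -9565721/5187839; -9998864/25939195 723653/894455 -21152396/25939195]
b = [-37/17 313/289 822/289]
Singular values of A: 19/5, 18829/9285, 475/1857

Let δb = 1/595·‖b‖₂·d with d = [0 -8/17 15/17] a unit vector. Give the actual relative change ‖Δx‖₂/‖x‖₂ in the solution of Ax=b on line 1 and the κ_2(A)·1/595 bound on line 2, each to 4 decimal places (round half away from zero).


0.0031
0.0250

from the listed singular values, σ₁ = 19/5, σ_n = 475/1857
κ = σ_max/σ_min = (19/5)/(475/1857) = 14.8560
bound on ‖Δx‖/‖x‖: κ·ε = 14.8560·1/595 = 0.0250
solve Ax = b  →  x = [-4.6815 5.0859 3.7709]
‖b‖₂ = 3.7417 and ‖x‖₂ = 7.8742
Δx = A⁻¹·δb where δb = 1/595·3.7417·d; ‖Δx‖ = 0.0246
realised ‖Δx‖/‖x‖ = 0.0031
so the bound overstates the realised error by a factor of ≈ 7.9969 (computed from the unrounded values)


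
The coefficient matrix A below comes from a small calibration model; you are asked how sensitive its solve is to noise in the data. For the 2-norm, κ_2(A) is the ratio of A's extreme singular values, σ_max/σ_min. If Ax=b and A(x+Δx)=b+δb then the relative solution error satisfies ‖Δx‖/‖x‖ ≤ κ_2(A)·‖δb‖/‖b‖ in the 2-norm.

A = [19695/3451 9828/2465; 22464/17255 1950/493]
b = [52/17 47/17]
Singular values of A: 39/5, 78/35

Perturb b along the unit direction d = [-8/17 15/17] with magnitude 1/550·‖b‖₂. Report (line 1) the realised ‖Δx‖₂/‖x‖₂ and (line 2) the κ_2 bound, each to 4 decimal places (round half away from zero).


σ_max = 39/5, σ_min = 78/35
κ_2(A) = (39/5) / (78/35) = 3.5000
bound on ‖Δx‖/‖x‖: κ·ε = 3.5000·1/550 = 0.0064
solve Ax = b  →  x = [0.0619 0.6786]
2-norm of b is 4.1231; of x, 0.6814
δb = ε·‖b‖·d = [-0.0035 0.0066]; solving A·Δx = δb gives ‖Δx‖ = 0.0034
relative error = 0.0049
realised/bound (from unrounded values) ≈ 0.7757

0.0049
0.0064


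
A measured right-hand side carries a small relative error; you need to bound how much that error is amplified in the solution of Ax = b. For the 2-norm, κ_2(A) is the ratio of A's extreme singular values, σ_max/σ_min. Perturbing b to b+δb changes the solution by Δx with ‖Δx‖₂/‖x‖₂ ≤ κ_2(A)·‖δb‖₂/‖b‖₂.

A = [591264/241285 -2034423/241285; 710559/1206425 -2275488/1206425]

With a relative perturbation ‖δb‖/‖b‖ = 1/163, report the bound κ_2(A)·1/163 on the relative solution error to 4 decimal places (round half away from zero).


1.4442

form AᵀA = [5499537201/865830625 -18851216832/865830625; -18851216832/865830625 64634009049/865830625] with trace 112213674/1385329 and determinant 164025/1385329
λ_max, λ_min = (112213674/1385329 ± √12590999718221376/1919136438241)/2 = 81, 2025/1385329
κ = σ_max/σ_min = 9/(45/1177) = 235.4000
bound on ‖Δx‖/‖x‖: κ·ε = 235.4000·1/163 = 1.4442


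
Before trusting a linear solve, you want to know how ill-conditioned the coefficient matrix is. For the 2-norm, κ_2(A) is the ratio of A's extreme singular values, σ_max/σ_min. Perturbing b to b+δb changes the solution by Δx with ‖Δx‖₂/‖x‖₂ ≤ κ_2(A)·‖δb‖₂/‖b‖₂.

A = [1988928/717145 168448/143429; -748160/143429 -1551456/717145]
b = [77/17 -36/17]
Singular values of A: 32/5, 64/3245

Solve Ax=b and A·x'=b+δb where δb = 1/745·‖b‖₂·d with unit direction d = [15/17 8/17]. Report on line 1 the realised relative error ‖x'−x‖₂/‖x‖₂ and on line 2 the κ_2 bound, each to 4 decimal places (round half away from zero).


σ_max = 32/5, σ_min = 64/3245
κ = σ_max/σ_min = (32/5)/(64/3245) = 324.5000
κ_2(A)·‖δb‖/‖b‖ = 0.4356
solve Ax = b  →  x = [-57.9267 140.6490]
‖b‖₂ = 5.0000 and ‖x‖₂ = 152.1107
Δx = A⁻¹·δb where δb = 1/745·5.0000·d; ‖Δx‖ = 0.3403
realised ‖Δx‖/‖x‖ = 0.0022
realised/bound (from unrounded values) ≈ 0.0051

0.0022
0.4356


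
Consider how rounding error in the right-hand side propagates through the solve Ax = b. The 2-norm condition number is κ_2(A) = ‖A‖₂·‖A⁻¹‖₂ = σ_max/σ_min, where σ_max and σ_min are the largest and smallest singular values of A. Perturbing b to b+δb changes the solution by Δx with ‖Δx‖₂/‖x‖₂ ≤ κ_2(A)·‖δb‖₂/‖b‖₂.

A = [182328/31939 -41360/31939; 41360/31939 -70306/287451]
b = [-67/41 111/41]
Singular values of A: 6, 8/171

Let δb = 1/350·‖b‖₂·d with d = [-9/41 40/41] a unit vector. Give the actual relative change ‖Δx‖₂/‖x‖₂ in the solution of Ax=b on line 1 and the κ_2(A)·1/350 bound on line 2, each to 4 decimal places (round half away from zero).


from the listed singular values, σ₁ = 6, σ_n = 8/171
κ_2(A) = 6 / (8/171) = 128.2500
worst-case relative error ≤ 128.2500 × 1/350 = 0.3664
solve Ax = b  →  x = [13.9136 62.5976]
‖b‖₂ = 3.1623 and ‖x‖₂ = 64.1252
re-solving with b+δb shifts x by Δx of norm 0.1931
realised ‖Δx‖/‖x‖ = 0.0030
realised/bound (from unrounded values) ≈ 0.0082

0.0030
0.3664


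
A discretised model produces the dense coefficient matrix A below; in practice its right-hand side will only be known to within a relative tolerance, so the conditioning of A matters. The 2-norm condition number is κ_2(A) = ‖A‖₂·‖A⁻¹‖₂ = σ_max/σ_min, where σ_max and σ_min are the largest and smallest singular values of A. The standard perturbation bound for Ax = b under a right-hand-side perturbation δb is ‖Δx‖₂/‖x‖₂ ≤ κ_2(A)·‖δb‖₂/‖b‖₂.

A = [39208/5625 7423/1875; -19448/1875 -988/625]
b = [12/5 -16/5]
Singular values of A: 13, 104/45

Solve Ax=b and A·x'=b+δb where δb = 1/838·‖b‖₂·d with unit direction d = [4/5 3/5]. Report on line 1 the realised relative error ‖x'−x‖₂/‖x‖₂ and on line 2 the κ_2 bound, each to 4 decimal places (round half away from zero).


0.0067
0.0067

from the listed singular values, σ₁ = 13, σ_n = 104/45
condition number: 13 ÷ (104/45) = 5.6250
perturbation bound = 5.6250·1/838 = 0.0067
solve Ax = b  →  x = [0.2954 0.0862]
2-norm of b is 4.0000; of x, 0.3077
with δb = [0.0038 0.0029], A·Δx = δb → ‖Δx‖ = 0.0021
dividing the unrounded norms, ‖Δx‖/‖x‖ = 0.0067
so the bound is sharp here: realised error equals the bound


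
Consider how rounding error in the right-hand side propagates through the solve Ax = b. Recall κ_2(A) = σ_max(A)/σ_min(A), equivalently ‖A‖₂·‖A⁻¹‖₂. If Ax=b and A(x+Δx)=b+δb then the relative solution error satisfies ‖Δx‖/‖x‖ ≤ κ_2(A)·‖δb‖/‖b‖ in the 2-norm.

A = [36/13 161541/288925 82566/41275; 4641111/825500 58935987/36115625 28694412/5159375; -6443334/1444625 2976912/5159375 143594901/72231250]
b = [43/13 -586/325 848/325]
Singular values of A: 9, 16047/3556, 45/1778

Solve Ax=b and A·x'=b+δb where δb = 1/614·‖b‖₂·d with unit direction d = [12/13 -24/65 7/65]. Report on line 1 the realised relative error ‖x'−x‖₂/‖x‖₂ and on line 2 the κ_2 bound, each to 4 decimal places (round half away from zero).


0.0019
0.5792

σ_max = 9, σ_min = 45/1778
κ = σ_max/σ_min = 9/(45/1778) = 355.6000
bound on ‖Δx‖/‖x‖: κ·ε = 355.6000·1/614 = 0.5792
solve Ax = b  →  x = [-0.3548 -151.6421 44.5288]
‖b‖₂ = 4.5826 and ‖x‖₂ = 158.0451
Δx = A⁻¹·δb where δb = 1/614·4.5826·d; ‖Δx‖ = 0.2949
relative error = 0.0019
so the bound overstates the realised error by a factor of ≈ 310.3944 (computed from the unrounded values)


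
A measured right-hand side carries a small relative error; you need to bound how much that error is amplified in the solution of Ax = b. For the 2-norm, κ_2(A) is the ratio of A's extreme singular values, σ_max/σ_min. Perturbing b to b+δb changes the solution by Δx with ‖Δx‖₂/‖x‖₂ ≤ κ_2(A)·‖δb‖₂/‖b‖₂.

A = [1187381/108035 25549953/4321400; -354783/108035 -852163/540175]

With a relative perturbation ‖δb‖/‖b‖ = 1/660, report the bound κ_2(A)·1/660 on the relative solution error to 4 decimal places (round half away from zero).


0.1232

AᵀA = [61429784650/466862449 262049538465/3734899592; 262049538465/3734899592 1118841171409/29879196736]; tr = 17475250481/103388224, det = 446265625/103388224
solving λ² − 17475250481/103388224·λ + 446265625/103388224 = 0 gives λ = 169, 2640625/103388224
so κ_2 = √(169 / (2640625/103388224)) = 81.3440
κ_2(A)·‖δb‖/‖b‖ = 0.1232


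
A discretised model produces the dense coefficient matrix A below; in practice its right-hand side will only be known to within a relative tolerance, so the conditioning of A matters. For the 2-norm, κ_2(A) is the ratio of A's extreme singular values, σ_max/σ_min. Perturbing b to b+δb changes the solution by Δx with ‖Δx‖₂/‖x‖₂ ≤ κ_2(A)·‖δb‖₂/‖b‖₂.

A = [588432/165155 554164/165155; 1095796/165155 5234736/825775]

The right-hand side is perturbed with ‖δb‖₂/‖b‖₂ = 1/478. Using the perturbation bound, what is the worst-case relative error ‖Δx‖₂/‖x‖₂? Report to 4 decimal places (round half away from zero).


0.7008

M = AᵀA = [1070602832/18876245 25490110464/471906125; 25490110464/471906125 121383752464/2359530625]. tr(M)=303459104/2805625, det(M)=7311616/70140625
λ_max, λ_min = (303459104/2805625 ± √92084145616060416/7871531640625)/2 = 2704/25, 2704/2805625
κ = σ_max/σ_min = (52/5)/(52/1675) = 335.0000
perturbation bound = 335.0000·1/478 = 0.7008


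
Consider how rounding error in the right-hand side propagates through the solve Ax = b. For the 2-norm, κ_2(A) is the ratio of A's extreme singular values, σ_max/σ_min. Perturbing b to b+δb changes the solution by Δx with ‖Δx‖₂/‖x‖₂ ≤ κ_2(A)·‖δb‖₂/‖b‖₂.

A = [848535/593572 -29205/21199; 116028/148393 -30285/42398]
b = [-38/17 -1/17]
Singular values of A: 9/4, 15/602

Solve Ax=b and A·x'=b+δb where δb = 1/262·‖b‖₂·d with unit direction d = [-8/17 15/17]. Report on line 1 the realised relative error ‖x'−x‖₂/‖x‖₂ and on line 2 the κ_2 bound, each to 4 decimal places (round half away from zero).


from the listed singular values, σ₁ = 9/4, σ_n = 15/602
κ = σ_max/σ_min = (9/4)/(15/602) = 90.3000
perturbation bound = 90.3000·1/262 = 0.3447
solve Ax = b  →  x = [27.0345 29.6751]
‖b‖₂ = 2.2361 and ‖x‖₂ = 40.1432
with δb = [-0.0040 0.0075], A·Δx = δb → ‖Δx‖ = 0.3425
realised ‖Δx‖/‖x‖ = 0.0085
realised/bound (from unrounded values) ≈ 0.0248

0.0085
0.3447


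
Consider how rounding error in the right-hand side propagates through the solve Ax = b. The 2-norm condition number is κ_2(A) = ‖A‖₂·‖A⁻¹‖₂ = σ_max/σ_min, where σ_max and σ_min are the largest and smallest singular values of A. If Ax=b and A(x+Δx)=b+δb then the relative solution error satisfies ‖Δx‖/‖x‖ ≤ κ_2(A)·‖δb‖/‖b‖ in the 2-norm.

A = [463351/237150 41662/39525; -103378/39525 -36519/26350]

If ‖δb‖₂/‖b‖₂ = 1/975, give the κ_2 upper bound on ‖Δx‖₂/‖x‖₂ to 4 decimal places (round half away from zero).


form AᵀA = [23977061641/2249604900 42625184/7498683; 42625184/7498683 757825009/249956100] with trace 53282849/3892050 and determinant 1874161/778410000
solving λ² − 53282849/3892050·λ + 1874161/778410000 = 0 gives λ = 1369/100, 1369/7784100
so κ_2 = √((1369/100) / (1369/7784100)) = 279.0000
perturbation bound = 279.0000·1/975 = 0.2862

0.2862


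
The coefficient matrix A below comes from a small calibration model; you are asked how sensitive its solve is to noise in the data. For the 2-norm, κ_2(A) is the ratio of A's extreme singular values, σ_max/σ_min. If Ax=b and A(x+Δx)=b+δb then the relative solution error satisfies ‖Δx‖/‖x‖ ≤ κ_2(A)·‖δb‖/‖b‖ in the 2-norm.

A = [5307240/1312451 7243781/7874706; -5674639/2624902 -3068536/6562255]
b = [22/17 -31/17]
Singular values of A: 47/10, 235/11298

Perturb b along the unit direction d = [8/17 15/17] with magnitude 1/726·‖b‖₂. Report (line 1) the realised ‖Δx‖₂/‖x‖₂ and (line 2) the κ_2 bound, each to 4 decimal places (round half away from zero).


σ_max = 47/10, σ_min = 235/11298
κ_2(A) = (47/10) / (235/11298) = 225.9600
bound on ‖Δx‖/‖x‖: κ·ε = 225.9600·1/726 = 0.3112
solve Ax = b  →  x = [10.9686 -46.8106]
‖b‖ = 2.2361, ‖x‖ = 48.0785
δb = ε·‖b‖·d = [0.0014 0.0027]; solving A·Δx = δb gives ‖Δx‖ = 0.1481
realised ‖Δx‖/‖x‖ = 0.0031
tightness: 0.0031 against a bound of 0.3112 (unrounded ratio ≈ 0.0099)

0.0031
0.3112


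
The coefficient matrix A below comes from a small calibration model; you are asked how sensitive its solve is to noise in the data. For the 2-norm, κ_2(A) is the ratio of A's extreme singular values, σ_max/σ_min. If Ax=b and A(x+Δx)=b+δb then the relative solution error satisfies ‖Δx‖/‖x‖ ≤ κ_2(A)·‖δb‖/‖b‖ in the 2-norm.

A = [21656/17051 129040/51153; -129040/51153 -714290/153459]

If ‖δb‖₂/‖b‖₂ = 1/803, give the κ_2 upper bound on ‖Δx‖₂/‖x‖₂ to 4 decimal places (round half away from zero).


M = AᵀA = [72222016/9054081 405959840/27162243; 405959840/27162243 2283986500/81486729]. tr(M)=10152196/281961, det(M)=6400/31329
char-poly roots: 36 and 1600/281961
κ = σ_max/σ_min = 6/(40/531) = 79.6500
worst-case relative error ≤ 79.6500 × 1/803 = 0.0992

0.0992


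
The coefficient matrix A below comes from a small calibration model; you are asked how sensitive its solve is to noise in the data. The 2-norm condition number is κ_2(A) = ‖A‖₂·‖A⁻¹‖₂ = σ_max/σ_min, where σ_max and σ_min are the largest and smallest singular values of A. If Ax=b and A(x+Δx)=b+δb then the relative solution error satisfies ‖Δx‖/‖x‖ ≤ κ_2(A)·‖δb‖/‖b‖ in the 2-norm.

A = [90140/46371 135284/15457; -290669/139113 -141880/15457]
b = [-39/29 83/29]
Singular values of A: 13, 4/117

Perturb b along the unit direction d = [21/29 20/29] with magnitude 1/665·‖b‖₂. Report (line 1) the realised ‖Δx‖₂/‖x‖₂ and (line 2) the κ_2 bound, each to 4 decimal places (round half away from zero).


largest singular value 13, smallest 4/117
condition number: 13 ÷ (4/117) = 380.2500
κ_2(A)·‖δb‖/‖b‖ = 0.5718
solve Ax = b  →  x = [-28.5872 6.1956]
‖b‖ = 3.1623, ‖x‖ = 29.2509
δb = ε·‖b‖·d = [0.0034 0.0033]; solving A·Δx = δb gives ‖Δx‖ = 0.1391
realised ‖Δx‖/‖x‖ = 0.0048
so the bound overstates the realised error by a factor of ≈ 120.2494 (computed from the unrounded values)

0.0048
0.5718


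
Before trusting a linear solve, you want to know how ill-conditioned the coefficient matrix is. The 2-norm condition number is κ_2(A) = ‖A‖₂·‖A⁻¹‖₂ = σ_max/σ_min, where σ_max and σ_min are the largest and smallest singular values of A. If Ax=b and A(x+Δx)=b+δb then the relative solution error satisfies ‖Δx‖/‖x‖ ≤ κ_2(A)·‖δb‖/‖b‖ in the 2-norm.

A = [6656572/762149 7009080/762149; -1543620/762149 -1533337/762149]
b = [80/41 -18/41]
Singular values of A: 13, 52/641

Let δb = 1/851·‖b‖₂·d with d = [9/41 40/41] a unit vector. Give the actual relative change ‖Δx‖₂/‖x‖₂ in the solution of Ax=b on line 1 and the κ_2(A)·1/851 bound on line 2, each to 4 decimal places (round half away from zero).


0.1883
0.1883

σ_max = 13, σ_min = 52/641
κ_2(A) = 13 / (52/641) = 160.2500
bound on ‖Δx‖/‖x‖: κ·ε = 160.2500·1/851 = 0.1883
solve Ax = b  →  x = [0.1061 0.1114]
‖b‖₂ = 2.0000 and ‖x‖₂ = 0.1538
re-solving with b+δb shifts x by Δx of norm 0.0290
dividing the unrounded norms, ‖Δx‖/‖x‖ = 0.1883
so the bound is sharp here: realised error equals the bound


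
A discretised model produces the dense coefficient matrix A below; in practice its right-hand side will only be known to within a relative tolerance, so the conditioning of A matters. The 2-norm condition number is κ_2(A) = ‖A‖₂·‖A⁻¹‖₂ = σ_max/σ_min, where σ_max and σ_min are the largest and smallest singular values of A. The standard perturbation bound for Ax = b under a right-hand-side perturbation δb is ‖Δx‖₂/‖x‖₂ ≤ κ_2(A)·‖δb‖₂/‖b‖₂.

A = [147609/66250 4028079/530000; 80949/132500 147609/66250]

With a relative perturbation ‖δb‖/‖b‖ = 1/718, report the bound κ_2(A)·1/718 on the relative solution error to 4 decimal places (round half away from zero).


0.2953

AᵀA = [149930253/28090000 1027801467/56180000; 1027801467/56180000 28191806577/449440000]; tr = 48945105/719104, det = 1185921/11505664
char-poly roots: 1089/16 and 1089/719104
so κ_2 = √((1089/16) / (1089/719104)) = 212.0000
κ_2(A)·‖δb‖/‖b‖ = 0.2953


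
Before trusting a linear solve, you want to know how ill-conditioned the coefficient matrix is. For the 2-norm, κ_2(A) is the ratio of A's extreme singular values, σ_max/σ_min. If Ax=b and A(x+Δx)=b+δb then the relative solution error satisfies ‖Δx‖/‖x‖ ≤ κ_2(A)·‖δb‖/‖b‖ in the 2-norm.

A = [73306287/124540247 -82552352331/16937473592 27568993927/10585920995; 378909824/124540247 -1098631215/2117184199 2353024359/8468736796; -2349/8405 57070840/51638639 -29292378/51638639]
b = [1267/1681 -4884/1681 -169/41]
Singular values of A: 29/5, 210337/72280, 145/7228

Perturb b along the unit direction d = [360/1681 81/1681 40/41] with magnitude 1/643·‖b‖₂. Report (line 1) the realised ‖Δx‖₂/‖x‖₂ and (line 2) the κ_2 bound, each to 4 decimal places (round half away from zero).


from the listed singular values, σ₁ = 29/5, σ_n = 145/7228
condition number: (29/5) ÷ (145/7228) = 289.1200
κ_2(A)·‖δb‖/‖b‖ = 0.4496
solve Ax = b  →  x = [-0.9679 -94.1801 -175.7494]
‖b‖ = 5.0990, ‖x‖ = 199.3958
δb = ε·‖b‖·d = [0.0017 0.0004 0.0077]; solving A·Δx = δb gives ‖Δx‖ = 0.3953
dividing the unrounded norms, ‖Δx‖/‖x‖ = 0.0020
realised/bound (from unrounded values) ≈ 0.0044

0.0020
0.4496


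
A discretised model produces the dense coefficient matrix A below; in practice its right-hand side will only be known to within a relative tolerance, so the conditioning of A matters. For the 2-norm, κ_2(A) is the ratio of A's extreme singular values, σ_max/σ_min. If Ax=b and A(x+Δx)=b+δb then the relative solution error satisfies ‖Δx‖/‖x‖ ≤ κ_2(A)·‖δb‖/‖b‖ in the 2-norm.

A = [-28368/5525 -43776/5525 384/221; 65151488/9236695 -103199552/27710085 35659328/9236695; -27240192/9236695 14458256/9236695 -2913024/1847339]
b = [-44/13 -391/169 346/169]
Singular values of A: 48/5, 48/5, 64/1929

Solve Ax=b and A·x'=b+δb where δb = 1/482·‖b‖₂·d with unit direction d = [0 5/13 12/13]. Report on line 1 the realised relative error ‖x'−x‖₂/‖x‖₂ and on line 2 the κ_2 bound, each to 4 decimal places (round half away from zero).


0.0095
0.6003

σ_max = 48/5, σ_min = 64/1929
κ = σ_max/σ_min = (48/5)/(64/1929) = 289.3500
bound on ‖Δx‖/‖x‖: κ·ε = 289.3500·1/482 = 0.6003
solve Ax = b  →  x = [-8.5642 11.7662 26.3986]
‖b‖₂ = 4.5826 and ‖x‖₂ = 30.1442
δb = ε·‖b‖·d = [0.0000 0.0037 0.0088]; solving A·Δx = δb gives ‖Δx‖ = 0.2866
realised ‖Δx‖/‖x‖ = 0.0095
realised/bound (from unrounded values) ≈ 0.0158


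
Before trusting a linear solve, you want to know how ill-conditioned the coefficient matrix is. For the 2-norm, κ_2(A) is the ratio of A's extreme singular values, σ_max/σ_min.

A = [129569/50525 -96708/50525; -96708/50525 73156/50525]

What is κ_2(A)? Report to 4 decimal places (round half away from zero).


form AᵀA = [1045622521/102111025 -784205172/102111025; -784205172/102111025 588169504/102111025] with trace 65351681/4084441 and determinant 10000/4084441
eigenvalues of AᵀA: λ = (tr ± √(tr²−4·det))/2 = 16, 625/4084441
so κ_2 = √(16 / (625/4084441)) = 323.3600

323.3600


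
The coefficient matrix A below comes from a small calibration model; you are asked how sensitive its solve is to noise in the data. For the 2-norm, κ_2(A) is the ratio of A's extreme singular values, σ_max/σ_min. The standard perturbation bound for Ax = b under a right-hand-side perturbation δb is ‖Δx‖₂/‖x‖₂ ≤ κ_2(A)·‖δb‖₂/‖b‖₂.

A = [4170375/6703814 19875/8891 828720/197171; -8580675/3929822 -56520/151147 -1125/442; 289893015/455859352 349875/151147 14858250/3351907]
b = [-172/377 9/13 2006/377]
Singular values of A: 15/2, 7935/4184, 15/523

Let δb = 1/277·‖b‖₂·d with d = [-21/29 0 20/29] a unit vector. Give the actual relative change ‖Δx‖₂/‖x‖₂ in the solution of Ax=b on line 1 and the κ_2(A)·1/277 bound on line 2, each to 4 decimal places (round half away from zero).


from the listed singular values, σ₁ = 15/2, σ_n = 15/523
condition number: (15/2) ÷ (15/523) = 261.5000
κ_2(A)·‖δb‖/‖b‖ = 0.9440
solve Ax = b  →  x = [-58.7520 -107.9190 65.9843]
‖b‖₂ = 5.3852 and ‖x‖₂ = 139.4712
δb = ε·‖b‖·d = [-0.0141 0.0000 0.0134]; solving A·Δx = δb gives ‖Δx‖ = 0.6778
relative error = 0.0049
realised/bound (from unrounded values) ≈ 0.0051

0.0049
0.9440


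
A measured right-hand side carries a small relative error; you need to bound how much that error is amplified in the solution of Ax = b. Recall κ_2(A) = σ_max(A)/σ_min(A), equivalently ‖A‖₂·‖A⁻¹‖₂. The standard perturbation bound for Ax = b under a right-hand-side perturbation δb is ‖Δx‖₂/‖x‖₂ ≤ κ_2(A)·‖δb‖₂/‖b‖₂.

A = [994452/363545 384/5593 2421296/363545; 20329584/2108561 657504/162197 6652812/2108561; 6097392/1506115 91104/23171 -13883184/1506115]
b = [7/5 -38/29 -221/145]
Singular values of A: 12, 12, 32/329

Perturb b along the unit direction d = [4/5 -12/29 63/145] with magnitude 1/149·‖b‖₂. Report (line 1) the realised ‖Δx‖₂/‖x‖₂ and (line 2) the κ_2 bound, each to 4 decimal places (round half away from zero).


0.0164
0.8280

largest singular value 12, smallest 32/329
condition number: 12 ÷ (32/329) = 123.3750
κ_2(A)·‖δb‖/‖b‖ = 0.8280
solve Ax = b  →  x = [-4.5698 8.9933 1.9943]
‖b‖ = 2.4495, ‖x‖ = 10.2829
Δx = A⁻¹·δb where δb = 1/149·2.4495·d; ‖Δx‖ = 0.1690
realised ‖Δx‖/‖x‖ = 0.0164
so the bound overstates the realised error by a factor of ≈ 50.3759 (computed from the unrounded values)


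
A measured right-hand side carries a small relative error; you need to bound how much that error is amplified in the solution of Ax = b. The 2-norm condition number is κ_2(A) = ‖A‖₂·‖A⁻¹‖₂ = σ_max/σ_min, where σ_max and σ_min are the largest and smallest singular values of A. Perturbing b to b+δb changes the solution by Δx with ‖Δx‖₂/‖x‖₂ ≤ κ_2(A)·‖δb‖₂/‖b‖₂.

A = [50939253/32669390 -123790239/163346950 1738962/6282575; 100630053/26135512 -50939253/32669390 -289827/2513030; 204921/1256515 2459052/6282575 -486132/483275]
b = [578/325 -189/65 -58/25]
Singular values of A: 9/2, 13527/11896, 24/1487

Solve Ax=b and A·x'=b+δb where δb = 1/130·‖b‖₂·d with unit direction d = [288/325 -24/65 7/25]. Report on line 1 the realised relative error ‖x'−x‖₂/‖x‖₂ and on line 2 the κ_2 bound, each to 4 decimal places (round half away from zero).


from the listed singular values, σ₁ = 9/2, σ_n = 24/1487
κ_2(A) = (9/2) / (24/1487) = 278.8125
perturbation bound = 278.8125·1/130 = 2.1447
solve Ax = b  →  x = [43.1935 104.8201 50.0956]
‖b‖₂ = 4.1231 and ‖x‖₂ = 123.9455
δb = ε·‖b‖·d = [0.0281 -0.0117 0.0089]; solving A·Δx = δb gives ‖Δx‖ = 1.9651
realised ‖Δx‖/‖x‖ = 0.0159
tightness: 0.0159 against a bound of 2.1447 (unrounded ratio ≈ 0.0074)

0.0159
2.1447


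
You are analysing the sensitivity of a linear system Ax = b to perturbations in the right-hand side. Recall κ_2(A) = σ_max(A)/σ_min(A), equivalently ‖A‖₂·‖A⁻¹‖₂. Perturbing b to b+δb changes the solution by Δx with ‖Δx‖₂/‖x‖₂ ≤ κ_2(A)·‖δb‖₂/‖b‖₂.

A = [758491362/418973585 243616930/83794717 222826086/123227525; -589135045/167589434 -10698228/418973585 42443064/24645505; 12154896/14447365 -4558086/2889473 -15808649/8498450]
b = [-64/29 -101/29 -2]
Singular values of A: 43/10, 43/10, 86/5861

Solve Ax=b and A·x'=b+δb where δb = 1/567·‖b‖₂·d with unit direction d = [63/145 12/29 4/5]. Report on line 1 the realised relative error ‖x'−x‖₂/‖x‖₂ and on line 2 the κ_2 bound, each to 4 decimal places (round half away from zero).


0.0020
0.5168

from the listed singular values, σ₁ = 43/10, σ_n = 86/5861
condition number: (43/10) ÷ (86/5861) = 293.0500
bound on ‖Δx‖/‖x‖: κ·ε = 293.0500·1/567 = 0.5168
solve Ax = b  →  x = [-92.5396 174.0058 -188.3400]
‖b‖₂ = 4.5826 and ‖x‖₂ = 272.6051
Δx = A⁻¹·δb where δb = 1/567·4.5826·d; ‖Δx‖ = 0.5508
realised ‖Δx‖/‖x‖ = 0.0020
realised/bound (from unrounded values) ≈ 0.0039


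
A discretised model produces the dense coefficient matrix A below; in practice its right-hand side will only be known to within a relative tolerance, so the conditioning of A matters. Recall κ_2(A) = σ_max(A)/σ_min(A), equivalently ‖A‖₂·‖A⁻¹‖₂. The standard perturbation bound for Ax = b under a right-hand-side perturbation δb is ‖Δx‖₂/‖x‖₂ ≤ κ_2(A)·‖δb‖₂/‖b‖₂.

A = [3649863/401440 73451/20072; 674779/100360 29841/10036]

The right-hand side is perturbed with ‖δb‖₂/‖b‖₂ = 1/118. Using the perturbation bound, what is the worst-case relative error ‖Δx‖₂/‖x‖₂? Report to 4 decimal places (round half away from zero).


0.5234

AᵀA = [824269084009/6446162944 85834945665/1611540736; 85834945665/1611540736 8956990525/402885184]; tr = 5725330961/38142976, det = 3603000625/610287616
solving λ² − 5725330961/38142976·λ + 3603000625/610287616 = 0 gives λ = 2401/16, 1500625/38142976
σ_max=√(2401/16)=(49/4), σ_min=√(1500625/38142976)=(1225/6176) → κ = 61.7600
bound on ‖Δx‖/‖x‖: κ·ε = 61.7600·1/118 = 0.5234


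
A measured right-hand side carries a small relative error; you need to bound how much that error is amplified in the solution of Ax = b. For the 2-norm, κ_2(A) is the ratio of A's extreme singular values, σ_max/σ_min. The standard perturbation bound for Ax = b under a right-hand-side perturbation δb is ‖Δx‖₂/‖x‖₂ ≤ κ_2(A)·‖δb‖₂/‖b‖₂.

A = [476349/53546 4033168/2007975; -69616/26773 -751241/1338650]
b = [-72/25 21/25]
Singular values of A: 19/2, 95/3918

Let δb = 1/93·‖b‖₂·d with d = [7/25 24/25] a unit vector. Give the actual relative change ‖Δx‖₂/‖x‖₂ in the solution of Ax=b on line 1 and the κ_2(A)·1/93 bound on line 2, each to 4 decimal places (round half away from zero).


from the listed singular values, σ₁ = 19/2, σ_n = 95/3918
κ_2(A) = (19/2) / (95/3918) = 391.8000
bound on ‖Δx‖/‖x‖: κ·ε = 391.8000·1/93 = 4.2129
solve Ax = b  →  x = [-0.3081 -0.0693]
‖b‖₂ = 3.0000 and ‖x‖₂ = 0.3158
Δx = A⁻¹·δb where δb = 1/93·3.0000·d; ‖Δx‖ = 1.3304
realised ‖Δx‖/‖x‖ = 4.2129
tightness: 4.2129 against a bound of 4.2129; the bound is attained (ratio 1)

4.2129
4.2129


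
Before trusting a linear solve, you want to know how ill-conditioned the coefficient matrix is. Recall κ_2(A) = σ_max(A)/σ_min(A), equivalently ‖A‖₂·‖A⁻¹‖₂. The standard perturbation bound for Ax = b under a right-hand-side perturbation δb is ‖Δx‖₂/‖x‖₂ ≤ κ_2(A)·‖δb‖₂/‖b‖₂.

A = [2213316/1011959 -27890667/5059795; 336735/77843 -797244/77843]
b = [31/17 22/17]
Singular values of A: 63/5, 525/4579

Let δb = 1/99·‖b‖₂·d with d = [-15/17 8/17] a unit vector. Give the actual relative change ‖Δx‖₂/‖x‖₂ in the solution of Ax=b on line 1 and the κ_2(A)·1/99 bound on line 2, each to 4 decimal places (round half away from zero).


0.0226
1.1101

σ_max = 63/5, σ_min = 525/4579
κ = σ_max/σ_min = (63/5)/(525/4579) = 109.8960
κ_2(A)·‖δb‖/‖b‖ = 1.1101
solve Ax = b  →  x = [-7.9899 -3.5011]
2-norm of b is 2.2361; of x, 8.7233
with δb = [-0.0199 0.0106], A·Δx = δb → ‖Δx‖ = 0.1970
relative error = 0.0226
realised/bound (from unrounded values) ≈ 0.0203


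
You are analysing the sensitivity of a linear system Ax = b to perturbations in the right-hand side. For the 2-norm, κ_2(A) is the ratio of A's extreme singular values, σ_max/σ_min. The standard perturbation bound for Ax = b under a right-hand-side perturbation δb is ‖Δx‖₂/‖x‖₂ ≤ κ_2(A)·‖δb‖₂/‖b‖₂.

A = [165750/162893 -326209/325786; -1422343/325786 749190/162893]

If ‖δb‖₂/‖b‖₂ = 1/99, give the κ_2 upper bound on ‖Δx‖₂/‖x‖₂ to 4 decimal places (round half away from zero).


1.3838

AᵀA = [1268858929/63138916 -333038160/15784729; -333038160/15784729 1398902401/63138916]; tr = 1586065/37538, det = 28561/300304
λ_max, λ_min = (1586065/37538 ± √628766530704/352275361)/2 = 169/4, 169/75076
so κ_2 = √((169/4) / (169/75076)) = 137.0000
bound on ‖Δx‖/‖x‖: κ·ε = 137.0000·1/99 = 1.3838


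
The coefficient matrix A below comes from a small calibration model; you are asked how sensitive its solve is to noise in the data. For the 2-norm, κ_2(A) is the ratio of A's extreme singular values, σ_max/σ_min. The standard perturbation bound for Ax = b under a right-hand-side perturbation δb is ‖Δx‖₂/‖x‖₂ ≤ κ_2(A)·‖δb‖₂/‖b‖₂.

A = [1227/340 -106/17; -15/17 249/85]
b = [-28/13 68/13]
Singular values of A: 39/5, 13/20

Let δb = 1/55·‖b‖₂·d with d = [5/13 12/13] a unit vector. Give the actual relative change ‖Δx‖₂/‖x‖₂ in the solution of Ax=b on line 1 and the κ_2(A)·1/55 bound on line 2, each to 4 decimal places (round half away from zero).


from the listed singular values, σ₁ = 39/5, σ_n = 13/20
condition number: (39/5) ÷ (13/20) = 12.0000
κ_2(A)·‖δb‖/‖b‖ = 0.2182
solve Ax = b  →  x = [5.1885 3.3484]
2-norm of b is 5.6569; of x, 6.1752
δb = ε·‖b‖·d = [0.0396 0.0949]; solving A·Δx = δb gives ‖Δx‖ = 0.1582
dividing the unrounded norms, ‖Δx‖/‖x‖ = 0.0256
realised/bound (from unrounded values) ≈ 0.1174

0.0256
0.2182


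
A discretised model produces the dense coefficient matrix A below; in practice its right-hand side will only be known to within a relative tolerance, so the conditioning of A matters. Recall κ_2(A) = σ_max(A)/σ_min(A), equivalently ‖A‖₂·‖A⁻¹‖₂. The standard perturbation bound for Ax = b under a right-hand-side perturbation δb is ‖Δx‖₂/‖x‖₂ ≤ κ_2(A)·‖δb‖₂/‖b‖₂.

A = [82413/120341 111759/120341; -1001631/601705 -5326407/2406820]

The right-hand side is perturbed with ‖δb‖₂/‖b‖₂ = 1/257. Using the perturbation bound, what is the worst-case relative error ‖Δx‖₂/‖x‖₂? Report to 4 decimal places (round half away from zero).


M = AᵀA = [6941196594/2142301225 37018543293/8569204900; 37018543293/8569204900 197435746521/34276819600]. tr(M)=12339795681/1371072784, det(M)=1265625/1371072784
λ_max, λ_min = (12339795681/1371072784 ± √152263616392857253761/1879840579025510656)/2 = 9, 140625/1371072784
so κ_2 = √(9 / (140625/1371072784)) = 296.2240
κ_2(A)·‖δb‖/‖b‖ = 1.1526

1.1526


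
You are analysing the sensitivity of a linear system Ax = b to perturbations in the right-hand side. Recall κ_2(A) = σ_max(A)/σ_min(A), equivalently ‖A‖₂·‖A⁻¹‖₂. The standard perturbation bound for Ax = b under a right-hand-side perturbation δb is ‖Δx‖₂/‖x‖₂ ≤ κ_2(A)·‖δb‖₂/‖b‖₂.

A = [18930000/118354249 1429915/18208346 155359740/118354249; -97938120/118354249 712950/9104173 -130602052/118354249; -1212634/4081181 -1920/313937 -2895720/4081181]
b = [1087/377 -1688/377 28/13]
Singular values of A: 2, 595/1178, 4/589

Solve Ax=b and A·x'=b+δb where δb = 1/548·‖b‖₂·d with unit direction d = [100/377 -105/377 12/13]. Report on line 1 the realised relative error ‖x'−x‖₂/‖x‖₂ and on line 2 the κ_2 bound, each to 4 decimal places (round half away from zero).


0.0026
0.5374

largest singular value 2, smallest 4/589
κ = σ_max/σ_min = 2/(4/589) = 294.5000
worst-case relative error ≤ 294.5000 × 1/548 = 0.5374
solve Ax = b  →  x = [-116.7949 -575.0687 50.8312]
2-norm of b is 5.7446; of x, 589.0067
with δb = [0.0028 -0.0029 0.0097], A·Δx = δb → ‖Δx‖ = 1.5436
realised ‖Δx‖/‖x‖ = 0.0026
so the bound overstates the realised error by a factor of ≈ 205.0658 (computed from the unrounded values)
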